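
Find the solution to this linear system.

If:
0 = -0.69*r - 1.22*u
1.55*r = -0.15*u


Then:
r = 0.00
u = 0.00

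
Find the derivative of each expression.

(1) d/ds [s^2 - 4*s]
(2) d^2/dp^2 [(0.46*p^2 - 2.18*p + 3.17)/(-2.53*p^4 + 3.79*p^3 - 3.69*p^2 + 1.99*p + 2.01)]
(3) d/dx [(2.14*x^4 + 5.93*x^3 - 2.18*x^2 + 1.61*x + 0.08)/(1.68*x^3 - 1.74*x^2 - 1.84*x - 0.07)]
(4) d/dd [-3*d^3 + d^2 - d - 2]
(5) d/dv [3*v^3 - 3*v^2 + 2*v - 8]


(1) = 2*s - 4
(2) = (-17.666484*p^8 + 193.912356*p^7 - 744.897044*p^6 + 1194.08721*p^5 - 1231.502154*p^4 + 1063.669612*p^3 - 815.628684*p^2 + 381.571272*p - 93.286636)/(16.194277*p^12 - 72.778233*p^11 + 179.881482*p^10 - 304.94713*p^9 + 338.248437*p^8 - 236.39727*p^7 + 48.078597*p^6 + 103.064334*p^5 - 98.560143*p^4 + 34.74125*p^3 + 20.844504*p^2 - 24.119397*p - 8.120601)
(3) = (3.5952*x^6 - 7.4472*x^5 - 18.4686*x^4 - 27.8312*x^3 + 5.1641*x^2 + 0.5836*x + 0.0345)/(2.8224*x^6 - 5.8464*x^5 - 3.1548*x^4 + 6.168*x^3 + 3.6292*x^2 + 0.2576*x + 0.0049)
(4) = -9*d^2 + 2*d - 1
(5) = 9*v^2 - 6*v + 2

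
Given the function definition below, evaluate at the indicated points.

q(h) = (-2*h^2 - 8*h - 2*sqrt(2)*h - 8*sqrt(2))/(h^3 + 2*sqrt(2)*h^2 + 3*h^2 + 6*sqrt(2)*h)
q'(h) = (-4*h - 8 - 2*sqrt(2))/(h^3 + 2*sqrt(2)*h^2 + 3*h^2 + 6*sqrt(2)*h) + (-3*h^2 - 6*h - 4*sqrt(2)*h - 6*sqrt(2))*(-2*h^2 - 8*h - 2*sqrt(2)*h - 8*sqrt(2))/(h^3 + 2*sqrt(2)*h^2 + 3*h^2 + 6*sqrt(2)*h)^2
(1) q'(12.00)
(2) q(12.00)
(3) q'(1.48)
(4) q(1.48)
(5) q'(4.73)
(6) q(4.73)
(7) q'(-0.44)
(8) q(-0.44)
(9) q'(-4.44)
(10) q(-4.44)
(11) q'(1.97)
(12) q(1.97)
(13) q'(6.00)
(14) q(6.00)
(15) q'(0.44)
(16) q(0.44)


(1) = 0.01
(2) = -0.16
(3) = 0.67
(4) = -1.11
(5) = 0.08
(6) = -0.39
(7) = 7.14
(8) = 2.58
(9) = -0.27
(10) = 0.26
(11) = 0.39
(12) = -0.86
(13) = 0.05
(14) = -0.31
(15) = 7.01
(16) = -3.33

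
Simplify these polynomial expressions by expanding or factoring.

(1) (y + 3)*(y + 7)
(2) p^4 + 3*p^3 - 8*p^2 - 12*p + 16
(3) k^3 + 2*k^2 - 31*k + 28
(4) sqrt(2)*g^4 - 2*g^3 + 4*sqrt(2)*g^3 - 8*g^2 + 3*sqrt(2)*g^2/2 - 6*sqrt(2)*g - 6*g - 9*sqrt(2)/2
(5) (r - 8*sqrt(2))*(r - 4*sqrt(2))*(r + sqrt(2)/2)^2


(1) = y^2 + 10*y + 21
(2) = (p - 2)*(p - 1)*(p + 2)*(p + 4)
(3) = (k - 4)*(k - 1)*(k + 7)
(4) = (g + 1)*(g + 3)*(g - 3*sqrt(2)/2)*(sqrt(2)*g + 1)
(5) = r^4 - 11*sqrt(2)*r^3 + 81*r^2/2 + 58*sqrt(2)*r + 32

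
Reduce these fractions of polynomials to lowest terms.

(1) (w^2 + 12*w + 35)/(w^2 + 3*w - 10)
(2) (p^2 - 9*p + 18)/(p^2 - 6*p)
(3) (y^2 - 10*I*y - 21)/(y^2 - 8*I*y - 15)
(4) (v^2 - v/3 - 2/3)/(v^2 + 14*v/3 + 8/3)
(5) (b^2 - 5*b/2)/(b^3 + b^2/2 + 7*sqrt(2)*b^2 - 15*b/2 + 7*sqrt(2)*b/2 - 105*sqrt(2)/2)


(1) = (w + 7)/(w - 2)
(2) = (p - 3)/p
(3) = (y - 7*I)/(y - 5*I)
(4) = (v - 1)/(v + 4)
(5) = 4*b/(4*b^2 + b*(12 + 28*sqrt(2)) + 84*sqrt(2))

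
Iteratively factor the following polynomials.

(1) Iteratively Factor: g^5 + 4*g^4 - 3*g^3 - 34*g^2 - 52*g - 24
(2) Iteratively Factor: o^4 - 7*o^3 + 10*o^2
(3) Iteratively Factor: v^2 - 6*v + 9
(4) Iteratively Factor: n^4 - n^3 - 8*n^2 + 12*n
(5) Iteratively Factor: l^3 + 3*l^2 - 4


(1) = (g - 3)*(g^4 + 7*g^3 + 18*g^2 + 20*g + 8) = (g - 3)*(g + 2)*(g^3 + 5*g^2 + 8*g + 4) = (g - 3)*(g + 2)^2*(g^2 + 3*g + 2) = (g - 3)*(g + 2)^3*(g + 1)
(2) = (o - 5)*(o^3 - 2*o^2) = (o - 5)*(o - 2)*(o^2) = o*(o - 5)*(o - 2)*(o)
(3) = (v - 3)*(v - 3)
(4) = (n + 3)*(n^3 - 4*n^2 + 4*n) = (n - 2)*(n + 3)*(n^2 - 2*n) = n*(n - 2)*(n + 3)*(n - 2)
(5) = (l - 1)*(l^2 + 4*l + 4) = (l - 1)*(l + 2)*(l + 2)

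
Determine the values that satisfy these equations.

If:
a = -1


Then:
a = -1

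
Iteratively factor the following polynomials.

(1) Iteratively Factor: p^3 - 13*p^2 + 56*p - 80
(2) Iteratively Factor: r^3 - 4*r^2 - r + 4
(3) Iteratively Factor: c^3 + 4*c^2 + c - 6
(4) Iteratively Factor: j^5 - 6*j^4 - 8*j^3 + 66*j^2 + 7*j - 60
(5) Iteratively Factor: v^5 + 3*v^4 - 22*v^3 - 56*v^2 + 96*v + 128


(1) = (p - 4)*(p^2 - 9*p + 20) = (p - 5)*(p - 4)*(p - 4)
(2) = (r - 4)*(r^2 - 1) = (r - 4)*(r + 1)*(r - 1)
(3) = (c + 2)*(c^2 + 2*c - 3) = (c + 2)*(c + 3)*(c - 1)
(4) = (j - 1)*(j^4 - 5*j^3 - 13*j^2 + 53*j + 60) = (j - 4)*(j - 1)*(j^3 - j^2 - 17*j - 15) = (j - 5)*(j - 4)*(j - 1)*(j^2 + 4*j + 3) = (j - 5)*(j - 4)*(j - 1)*(j + 1)*(j + 3)
(5) = (v + 4)*(v^4 - v^3 - 18*v^2 + 16*v + 32) = (v + 1)*(v + 4)*(v^3 - 2*v^2 - 16*v + 32) = (v - 4)*(v + 1)*(v + 4)*(v^2 + 2*v - 8) = (v - 4)*(v + 1)*(v + 4)^2*(v - 2)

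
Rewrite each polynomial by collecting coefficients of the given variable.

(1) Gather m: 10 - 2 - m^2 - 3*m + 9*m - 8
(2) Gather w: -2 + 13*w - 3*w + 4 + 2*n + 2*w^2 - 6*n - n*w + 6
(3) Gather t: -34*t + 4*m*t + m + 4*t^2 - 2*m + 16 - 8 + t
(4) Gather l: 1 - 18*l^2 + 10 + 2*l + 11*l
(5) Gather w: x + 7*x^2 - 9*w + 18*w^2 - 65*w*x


(1) = -m^2 + 6*m
(2) = -4*n + 2*w^2 + w*(10 - n) + 8
(3) = -m + 4*t^2 + t*(4*m - 33) + 8
(4) = -18*l^2 + 13*l + 11
(5) = 18*w^2 + w*(-65*x - 9) + 7*x^2 + x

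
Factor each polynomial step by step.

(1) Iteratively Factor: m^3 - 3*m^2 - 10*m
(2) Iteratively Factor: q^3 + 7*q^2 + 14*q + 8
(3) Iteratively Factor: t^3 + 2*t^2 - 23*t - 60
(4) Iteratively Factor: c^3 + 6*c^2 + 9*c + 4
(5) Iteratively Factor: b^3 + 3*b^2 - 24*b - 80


(1) = (m + 2)*(m^2 - 5*m) = m*(m + 2)*(m - 5)
(2) = (q + 1)*(q^2 + 6*q + 8) = (q + 1)*(q + 4)*(q + 2)
(3) = (t + 3)*(t^2 - t - 20) = (t - 5)*(t + 3)*(t + 4)
(4) = (c + 1)*(c^2 + 5*c + 4) = (c + 1)^2*(c + 4)
(5) = (b - 5)*(b^2 + 8*b + 16) = (b - 5)*(b + 4)*(b + 4)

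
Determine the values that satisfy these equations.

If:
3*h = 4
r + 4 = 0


Then:
h = 4/3
r = -4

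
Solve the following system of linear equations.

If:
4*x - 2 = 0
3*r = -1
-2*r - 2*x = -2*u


Then:
r = -1/3
u = 1/6
x = 1/2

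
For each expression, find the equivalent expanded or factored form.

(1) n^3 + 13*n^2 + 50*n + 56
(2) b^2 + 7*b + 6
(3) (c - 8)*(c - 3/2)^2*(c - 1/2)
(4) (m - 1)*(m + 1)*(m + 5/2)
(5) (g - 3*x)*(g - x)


(1) = (n + 2)*(n + 4)*(n + 7)
(2) = (b + 1)*(b + 6)
(3) = c^4 - 23*c^3/2 + 127*c^2/4 - 249*c/8 + 9
(4) = m^3 + 5*m^2/2 - m - 5/2
(5) = g^2 - 4*g*x + 3*x^2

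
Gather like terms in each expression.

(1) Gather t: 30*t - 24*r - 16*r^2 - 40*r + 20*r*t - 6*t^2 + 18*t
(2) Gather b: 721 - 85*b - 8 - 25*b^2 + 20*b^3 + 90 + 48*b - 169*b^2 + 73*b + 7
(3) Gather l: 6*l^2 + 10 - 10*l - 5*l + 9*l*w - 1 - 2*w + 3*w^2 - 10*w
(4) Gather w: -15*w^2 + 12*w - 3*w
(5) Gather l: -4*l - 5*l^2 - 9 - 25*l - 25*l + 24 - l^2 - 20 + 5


(1) = -16*r^2 - 64*r - 6*t^2 + t*(20*r + 48)
(2) = 20*b^3 - 194*b^2 + 36*b + 810
(3) = 6*l^2 + l*(9*w - 15) + 3*w^2 - 12*w + 9
(4) = -15*w^2 + 9*w
(5) = -6*l^2 - 54*l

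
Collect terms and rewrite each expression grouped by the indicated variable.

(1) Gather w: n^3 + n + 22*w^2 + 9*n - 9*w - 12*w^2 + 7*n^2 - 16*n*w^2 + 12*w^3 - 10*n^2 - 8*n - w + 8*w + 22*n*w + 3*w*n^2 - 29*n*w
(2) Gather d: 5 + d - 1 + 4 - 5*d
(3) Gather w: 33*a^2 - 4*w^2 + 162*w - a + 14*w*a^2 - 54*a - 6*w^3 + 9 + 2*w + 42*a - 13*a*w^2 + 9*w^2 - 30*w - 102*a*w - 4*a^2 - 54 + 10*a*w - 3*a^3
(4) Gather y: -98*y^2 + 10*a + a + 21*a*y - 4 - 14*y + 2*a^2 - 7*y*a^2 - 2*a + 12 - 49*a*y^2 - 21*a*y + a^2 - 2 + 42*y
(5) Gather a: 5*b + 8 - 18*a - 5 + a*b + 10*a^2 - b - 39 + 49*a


(1) = n^3 - 3*n^2 + 2*n + 12*w^3 + w^2*(10 - 16*n) + w*(3*n^2 - 7*n - 2)
(2) = 8 - 4*d
(3) = -3*a^3 + 29*a^2 - 13*a - 6*w^3 + w^2*(5 - 13*a) + w*(14*a^2 - 92*a + 134) - 45
(4) = 3*a^2 + 9*a + y^2*(-49*a - 98) + y*(28 - 7*a^2) + 6
(5) = 10*a^2 + a*(b + 31) + 4*b - 36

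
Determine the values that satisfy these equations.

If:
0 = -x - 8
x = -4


Then:
No Solution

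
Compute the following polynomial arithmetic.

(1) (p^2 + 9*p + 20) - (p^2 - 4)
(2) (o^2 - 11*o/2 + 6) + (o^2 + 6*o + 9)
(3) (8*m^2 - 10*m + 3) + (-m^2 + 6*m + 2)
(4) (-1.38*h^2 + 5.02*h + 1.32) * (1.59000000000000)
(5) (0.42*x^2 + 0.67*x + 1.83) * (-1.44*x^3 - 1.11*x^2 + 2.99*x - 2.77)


(1) = 9*p + 24
(2) = 2*o^2 + o/2 + 15
(3) = 7*m^2 - 4*m + 5
(4) = -2.1942*h^2 + 7.9818*h + 2.0988
(5) = -0.6048*x^5 - 1.431*x^4 - 2.1231*x^3 - 1.1914*x^2 + 3.6158*x - 5.0691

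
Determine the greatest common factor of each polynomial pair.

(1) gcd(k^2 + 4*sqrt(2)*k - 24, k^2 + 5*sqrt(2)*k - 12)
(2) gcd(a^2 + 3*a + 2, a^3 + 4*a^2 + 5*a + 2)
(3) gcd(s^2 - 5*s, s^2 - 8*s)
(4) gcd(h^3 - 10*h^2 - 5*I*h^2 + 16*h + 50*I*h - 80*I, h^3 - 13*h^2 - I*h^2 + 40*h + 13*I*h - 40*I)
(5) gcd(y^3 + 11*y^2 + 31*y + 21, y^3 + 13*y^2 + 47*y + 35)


(1) = k + 6*sqrt(2)
(2) = gcd((a + 1)*(a + 2), (a + 1)^2*(a + 2)) = a^2 + 3*a + 2
(3) = s
(4) = h - 8
(5) = gcd((y + 1)*(y + 3)*(y + 7), (y + 1)*(y + 5)*(y + 7)) = y^2 + 8*y + 7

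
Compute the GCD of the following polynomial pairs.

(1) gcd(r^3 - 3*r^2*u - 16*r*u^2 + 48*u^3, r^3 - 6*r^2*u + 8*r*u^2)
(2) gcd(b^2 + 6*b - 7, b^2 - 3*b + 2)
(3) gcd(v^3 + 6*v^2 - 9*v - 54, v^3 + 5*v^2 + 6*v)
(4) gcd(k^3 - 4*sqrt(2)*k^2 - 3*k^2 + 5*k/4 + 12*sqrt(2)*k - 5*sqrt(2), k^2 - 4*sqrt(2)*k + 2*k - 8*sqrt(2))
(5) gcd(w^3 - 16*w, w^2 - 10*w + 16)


(1) = gcd((r - 4*u)*(r - 3*u)*(r + 4*u), r*(r - 4*u)*(r - 2*u)) = r - 4*u
(2) = b - 1
(3) = gcd((v - 3)*(v + 3)*(v + 6), v*(v + 2)*(v + 3)) = v + 3
(4) = gcd((k - 5/2)*(k - 1/2)*(k - 4*sqrt(2)), (k + 2)*(k - 4*sqrt(2))) = k - 4*sqrt(2)
(5) = 1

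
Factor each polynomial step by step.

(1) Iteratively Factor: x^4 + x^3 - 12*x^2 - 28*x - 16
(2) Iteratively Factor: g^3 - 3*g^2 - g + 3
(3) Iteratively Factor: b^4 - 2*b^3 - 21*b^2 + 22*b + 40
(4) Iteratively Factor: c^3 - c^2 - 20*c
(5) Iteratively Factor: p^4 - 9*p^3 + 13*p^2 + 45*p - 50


(1) = (x + 2)*(x^3 - x^2 - 10*x - 8) = (x - 4)*(x + 2)*(x^2 + 3*x + 2) = (x - 4)*(x + 2)^2*(x + 1)
(2) = (g - 1)*(g^2 - 2*g - 3) = (g - 1)*(g + 1)*(g - 3)
(3) = (b + 4)*(b^3 - 6*b^2 + 3*b + 10) = (b + 1)*(b + 4)*(b^2 - 7*b + 10) = (b - 5)*(b + 1)*(b + 4)*(b - 2)
(4) = (c - 5)*(c^2 + 4*c) = c*(c - 5)*(c + 4)
(5) = (p - 5)*(p^3 - 4*p^2 - 7*p + 10) = (p - 5)*(p + 2)*(p^2 - 6*p + 5) = (p - 5)^2*(p + 2)*(p - 1)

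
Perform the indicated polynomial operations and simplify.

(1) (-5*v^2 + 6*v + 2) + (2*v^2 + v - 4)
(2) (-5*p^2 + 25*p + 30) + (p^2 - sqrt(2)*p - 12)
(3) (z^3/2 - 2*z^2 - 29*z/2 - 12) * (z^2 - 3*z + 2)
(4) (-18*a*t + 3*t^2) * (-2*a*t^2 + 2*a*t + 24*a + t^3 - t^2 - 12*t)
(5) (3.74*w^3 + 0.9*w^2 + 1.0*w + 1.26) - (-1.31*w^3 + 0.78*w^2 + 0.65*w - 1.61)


(1) = -3*v^2 + 7*v - 2
(2) = -4*p^2 - sqrt(2)*p + 25*p + 18
(3) = z^5/2 - 7*z^4/2 - 15*z^3/2 + 55*z^2/2 + 7*z - 24
(4) = 36*a^2*t^3 - 36*a^2*t^2 - 432*a^2*t - 24*a*t^4 + 24*a*t^3 + 288*a*t^2 + 3*t^5 - 3*t^4 - 36*t^3
(5) = 5.05*w^3 + 0.12*w^2 + 0.35*w + 2.87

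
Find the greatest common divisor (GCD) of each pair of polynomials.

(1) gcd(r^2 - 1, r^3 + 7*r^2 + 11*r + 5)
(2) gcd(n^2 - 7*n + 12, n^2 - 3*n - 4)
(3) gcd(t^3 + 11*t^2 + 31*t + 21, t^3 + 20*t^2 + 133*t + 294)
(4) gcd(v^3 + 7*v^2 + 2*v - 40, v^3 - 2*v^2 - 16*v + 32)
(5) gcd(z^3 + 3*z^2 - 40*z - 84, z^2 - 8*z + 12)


(1) = r + 1
(2) = gcd((n - 4)*(n - 3), (n - 4)*(n + 1)) = n - 4
(3) = gcd((t + 1)*(t + 3)*(t + 7), (t + 6)*(t + 7)^2) = t + 7
(4) = gcd((v - 2)*(v + 4)*(v + 5), (v - 4)*(v - 2)*(v + 4)) = v^2 + 2*v - 8
(5) = z - 6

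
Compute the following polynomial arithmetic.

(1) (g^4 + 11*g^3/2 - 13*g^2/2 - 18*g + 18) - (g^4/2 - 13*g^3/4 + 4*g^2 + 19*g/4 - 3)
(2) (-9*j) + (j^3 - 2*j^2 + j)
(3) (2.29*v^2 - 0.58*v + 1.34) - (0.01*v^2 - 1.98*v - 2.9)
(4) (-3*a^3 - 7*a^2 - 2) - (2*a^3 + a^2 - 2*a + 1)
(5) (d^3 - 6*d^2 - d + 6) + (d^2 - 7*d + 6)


(1) = g^4/2 + 35*g^3/4 - 21*g^2/2 - 91*g/4 + 21
(2) = j^3 - 2*j^2 - 8*j
(3) = 2.28*v^2 + 1.4*v + 4.24
(4) = -5*a^3 - 8*a^2 + 2*a - 3
(5) = d^3 - 5*d^2 - 8*d + 12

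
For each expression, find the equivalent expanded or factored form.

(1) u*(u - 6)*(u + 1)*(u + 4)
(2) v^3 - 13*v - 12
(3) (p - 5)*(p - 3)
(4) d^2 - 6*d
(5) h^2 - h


(1) = u^4 - u^3 - 26*u^2 - 24*u
(2) = (v - 4)*(v + 1)*(v + 3)
(3) = p^2 - 8*p + 15
(4) = d*(d - 6)
(5) = h*(h - 1)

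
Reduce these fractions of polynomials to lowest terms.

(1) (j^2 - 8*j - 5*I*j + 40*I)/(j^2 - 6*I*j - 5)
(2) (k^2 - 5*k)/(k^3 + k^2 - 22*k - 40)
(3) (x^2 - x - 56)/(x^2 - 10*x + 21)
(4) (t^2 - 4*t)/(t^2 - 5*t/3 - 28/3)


(1) = (j - 8)/(j - I)
(2) = k/(k^2 + 6*k + 8)
(3) = (x^2 - x - 56)/(x^2 - 10*x + 21)
(4) = 3*t/(3*t + 7)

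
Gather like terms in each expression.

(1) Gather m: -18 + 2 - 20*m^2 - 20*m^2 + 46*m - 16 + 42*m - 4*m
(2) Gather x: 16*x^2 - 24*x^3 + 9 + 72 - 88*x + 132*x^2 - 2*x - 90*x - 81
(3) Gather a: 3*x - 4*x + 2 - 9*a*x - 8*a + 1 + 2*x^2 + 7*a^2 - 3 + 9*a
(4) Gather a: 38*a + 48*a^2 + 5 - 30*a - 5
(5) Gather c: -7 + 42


(1) = -40*m^2 + 84*m - 32
(2) = -24*x^3 + 148*x^2 - 180*x
(3) = 7*a^2 + a*(1 - 9*x) + 2*x^2 - x
(4) = 48*a^2 + 8*a
(5) = 35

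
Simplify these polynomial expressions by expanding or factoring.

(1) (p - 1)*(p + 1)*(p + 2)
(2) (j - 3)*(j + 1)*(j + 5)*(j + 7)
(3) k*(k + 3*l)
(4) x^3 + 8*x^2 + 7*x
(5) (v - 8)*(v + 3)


(1) = p^3 + 2*p^2 - p - 2
(2) = j^4 + 10*j^3 + 8*j^2 - 106*j - 105
(3) = k^2 + 3*k*l
(4) = x*(x + 1)*(x + 7)
(5) = v^2 - 5*v - 24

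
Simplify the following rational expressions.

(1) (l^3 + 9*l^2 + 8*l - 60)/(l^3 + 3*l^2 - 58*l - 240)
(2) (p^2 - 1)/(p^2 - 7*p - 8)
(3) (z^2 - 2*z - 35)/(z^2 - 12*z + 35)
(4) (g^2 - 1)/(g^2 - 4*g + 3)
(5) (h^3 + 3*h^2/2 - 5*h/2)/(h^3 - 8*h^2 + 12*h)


(1) = (l - 2)/(l - 8)
(2) = (p - 1)/(p - 8)
(3) = (z + 5)/(z - 5)
(4) = (g + 1)/(g - 3)
(5) = (2*h^2 + 3*h - 5)/(2*h^2 - 16*h + 24)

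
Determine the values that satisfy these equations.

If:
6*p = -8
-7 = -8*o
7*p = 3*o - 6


Then:
No Solution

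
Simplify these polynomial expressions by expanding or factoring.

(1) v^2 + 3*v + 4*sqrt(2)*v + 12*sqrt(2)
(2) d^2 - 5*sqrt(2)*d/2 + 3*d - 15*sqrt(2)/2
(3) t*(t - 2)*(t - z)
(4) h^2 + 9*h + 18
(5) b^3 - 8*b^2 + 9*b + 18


(1) = (v + 3)*(v + 4*sqrt(2))
(2) = (d + 3)*(d - 5*sqrt(2)/2)
(3) = t^3 - t^2*z - 2*t^2 + 2*t*z
(4) = (h + 3)*(h + 6)
(5) = (b - 6)*(b - 3)*(b + 1)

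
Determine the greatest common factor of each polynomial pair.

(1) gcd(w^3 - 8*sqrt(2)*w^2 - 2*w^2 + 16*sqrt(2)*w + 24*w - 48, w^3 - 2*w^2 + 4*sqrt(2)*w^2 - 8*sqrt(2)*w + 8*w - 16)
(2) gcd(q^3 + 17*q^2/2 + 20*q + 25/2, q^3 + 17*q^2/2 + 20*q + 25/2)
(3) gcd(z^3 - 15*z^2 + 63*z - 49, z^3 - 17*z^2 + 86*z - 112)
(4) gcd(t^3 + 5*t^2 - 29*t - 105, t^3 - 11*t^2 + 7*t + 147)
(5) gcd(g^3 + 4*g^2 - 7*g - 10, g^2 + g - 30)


(1) = gcd((w - 2)*(w - 6*sqrt(2))*(w - 2*sqrt(2)), (w - 2)*(w + 2*sqrt(2))^2) = w - 2
(2) = q^3 + 17*q^2/2 + 20*q + 25/2
(3) = z - 7
(4) = gcd((t - 5)*(t + 3)*(t + 7), (t - 7)^2*(t + 3)) = t + 3
(5) = 1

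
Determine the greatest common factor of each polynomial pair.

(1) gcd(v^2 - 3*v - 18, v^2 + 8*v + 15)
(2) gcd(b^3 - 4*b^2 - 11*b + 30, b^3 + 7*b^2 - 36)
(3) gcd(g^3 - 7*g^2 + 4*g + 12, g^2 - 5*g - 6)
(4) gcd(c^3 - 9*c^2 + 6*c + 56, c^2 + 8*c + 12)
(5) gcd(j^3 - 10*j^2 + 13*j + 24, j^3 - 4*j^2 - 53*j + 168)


(1) = gcd((v - 6)*(v + 3), (v + 3)*(v + 5)) = v + 3
(2) = b^2 + b - 6
(3) = g^2 - 5*g - 6
(4) = c + 2
(5) = j^2 - 11*j + 24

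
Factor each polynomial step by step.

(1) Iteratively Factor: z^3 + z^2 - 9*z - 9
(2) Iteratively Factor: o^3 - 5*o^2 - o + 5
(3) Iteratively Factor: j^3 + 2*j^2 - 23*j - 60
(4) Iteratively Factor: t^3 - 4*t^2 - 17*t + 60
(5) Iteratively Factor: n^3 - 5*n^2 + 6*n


(1) = (z + 3)*(z^2 - 2*z - 3) = (z + 1)*(z + 3)*(z - 3)
(2) = (o - 1)*(o^2 - 4*o - 5) = (o - 5)*(o - 1)*(o + 1)
(3) = (j - 5)*(j^2 + 7*j + 12) = (j - 5)*(j + 4)*(j + 3)
(4) = (t + 4)*(t^2 - 8*t + 15) = (t - 5)*(t + 4)*(t - 3)
(5) = (n)*(n^2 - 5*n + 6) = n*(n - 2)*(n - 3)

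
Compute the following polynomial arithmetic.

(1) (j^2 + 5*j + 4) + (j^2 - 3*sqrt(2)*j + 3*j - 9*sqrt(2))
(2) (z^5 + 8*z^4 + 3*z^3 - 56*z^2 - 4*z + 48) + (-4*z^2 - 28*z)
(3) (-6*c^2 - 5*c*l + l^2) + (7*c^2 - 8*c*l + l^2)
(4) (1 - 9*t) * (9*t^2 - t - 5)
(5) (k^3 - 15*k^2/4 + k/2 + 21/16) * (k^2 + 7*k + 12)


(1) = 2*j^2 - 3*sqrt(2)*j + 8*j - 9*sqrt(2) + 4
(2) = z^5 + 8*z^4 + 3*z^3 - 60*z^2 - 32*z + 48
(3) = c^2 - 13*c*l + 2*l^2
(4) = -81*t^3 + 18*t^2 + 44*t - 5
(5) = k^5 + 13*k^4/4 - 55*k^3/4 - 643*k^2/16 + 243*k/16 + 63/4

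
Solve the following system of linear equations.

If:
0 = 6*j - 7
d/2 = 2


Then:
d = 4
j = 7/6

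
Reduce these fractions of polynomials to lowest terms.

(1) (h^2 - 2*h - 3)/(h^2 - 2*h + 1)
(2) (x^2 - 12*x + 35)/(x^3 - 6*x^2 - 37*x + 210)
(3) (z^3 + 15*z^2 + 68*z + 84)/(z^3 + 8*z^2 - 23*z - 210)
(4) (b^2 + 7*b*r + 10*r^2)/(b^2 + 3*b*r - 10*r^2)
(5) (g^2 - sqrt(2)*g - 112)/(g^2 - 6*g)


(1) = (h^2 - 2*h - 3)/(h^2 - 2*h + 1)
(2) = 1/(x + 6)
(3) = (z + 2)/(z - 5)
(4) = (-b - 2*r)/(-b + 2*r)
(5) = (g^2 - sqrt(2)*g - 112)/(g^2 - 6*g)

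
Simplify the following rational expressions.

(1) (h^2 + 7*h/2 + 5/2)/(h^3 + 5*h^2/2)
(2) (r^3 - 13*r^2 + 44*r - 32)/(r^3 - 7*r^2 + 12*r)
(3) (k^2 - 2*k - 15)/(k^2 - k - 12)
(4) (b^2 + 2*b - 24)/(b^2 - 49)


(1) = (h + 1)/h^2
(2) = (r^2 - 9*r + 8)/(r^2 - 3*r)
(3) = (k - 5)/(k - 4)
(4) = (b^2 + 2*b - 24)/(b^2 - 49)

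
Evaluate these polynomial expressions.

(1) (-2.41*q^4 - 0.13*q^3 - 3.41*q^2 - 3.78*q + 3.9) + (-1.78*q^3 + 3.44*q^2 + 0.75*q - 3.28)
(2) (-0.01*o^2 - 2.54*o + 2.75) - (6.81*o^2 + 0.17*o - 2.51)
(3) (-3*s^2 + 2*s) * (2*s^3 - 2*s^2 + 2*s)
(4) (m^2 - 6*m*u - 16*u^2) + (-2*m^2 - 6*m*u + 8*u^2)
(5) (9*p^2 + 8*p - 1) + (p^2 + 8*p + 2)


(1) = -2.41*q^4 - 1.91*q^3 + 0.03*q^2 - 3.03*q + 0.62
(2) = -6.82*o^2 - 2.71*o + 5.26
(3) = -6*s^5 + 10*s^4 - 10*s^3 + 4*s^2
(4) = -m^2 - 12*m*u - 8*u^2
(5) = 10*p^2 + 16*p + 1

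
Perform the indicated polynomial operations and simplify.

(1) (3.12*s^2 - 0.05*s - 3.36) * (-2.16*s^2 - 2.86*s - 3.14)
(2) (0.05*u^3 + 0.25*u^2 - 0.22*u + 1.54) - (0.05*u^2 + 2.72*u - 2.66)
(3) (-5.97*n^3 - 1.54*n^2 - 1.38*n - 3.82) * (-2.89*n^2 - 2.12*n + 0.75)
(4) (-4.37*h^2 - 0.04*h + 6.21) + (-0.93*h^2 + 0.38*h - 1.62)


(1) = -6.7392*s^4 - 8.8152*s^3 - 2.3962*s^2 + 9.7666*s + 10.5504
(2) = 0.05*u^3 + 0.2*u^2 - 2.94*u + 4.2
(3) = 17.2533*n^5 + 17.107*n^4 + 2.7755*n^3 + 12.8104*n^2 + 7.0634*n - 2.865
(4) = -5.3*h^2 + 0.34*h + 4.59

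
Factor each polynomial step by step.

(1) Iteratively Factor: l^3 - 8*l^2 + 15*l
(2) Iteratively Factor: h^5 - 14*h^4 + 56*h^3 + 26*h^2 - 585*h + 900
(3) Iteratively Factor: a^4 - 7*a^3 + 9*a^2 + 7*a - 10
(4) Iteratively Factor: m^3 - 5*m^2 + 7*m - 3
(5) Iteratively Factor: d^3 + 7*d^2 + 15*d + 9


(1) = (l - 3)*(l^2 - 5*l) = (l - 5)*(l - 3)*(l)
(2) = (h - 3)*(h^4 - 11*h^3 + 23*h^2 + 95*h - 300) = (h - 5)*(h - 3)*(h^3 - 6*h^2 - 7*h + 60) = (h - 5)*(h - 3)*(h + 3)*(h^2 - 9*h + 20) = (h - 5)*(h - 4)*(h - 3)*(h + 3)*(h - 5)
(3) = (a + 1)*(a^3 - 8*a^2 + 17*a - 10) = (a - 2)*(a + 1)*(a^2 - 6*a + 5) = (a - 2)*(a - 1)*(a + 1)*(a - 5)
(4) = (m - 1)*(m^2 - 4*m + 3) = (m - 1)^2*(m - 3)
(5) = (d + 3)*(d^2 + 4*d + 3) = (d + 3)^2*(d + 1)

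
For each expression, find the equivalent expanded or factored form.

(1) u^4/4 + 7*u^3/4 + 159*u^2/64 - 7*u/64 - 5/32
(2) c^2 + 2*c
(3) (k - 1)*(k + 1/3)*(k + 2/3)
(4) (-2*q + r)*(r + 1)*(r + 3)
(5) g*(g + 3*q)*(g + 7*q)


(1) = (u/4 + 1/2)*(u - 1/4)*(u + 1/4)*(u + 5)
(2) = c*(c + 2)
(3) = k^3 - 7*k/9 - 2/9
(4) = -2*q*r^2 - 8*q*r - 6*q + r^3 + 4*r^2 + 3*r
(5) = g^3 + 10*g^2*q + 21*g*q^2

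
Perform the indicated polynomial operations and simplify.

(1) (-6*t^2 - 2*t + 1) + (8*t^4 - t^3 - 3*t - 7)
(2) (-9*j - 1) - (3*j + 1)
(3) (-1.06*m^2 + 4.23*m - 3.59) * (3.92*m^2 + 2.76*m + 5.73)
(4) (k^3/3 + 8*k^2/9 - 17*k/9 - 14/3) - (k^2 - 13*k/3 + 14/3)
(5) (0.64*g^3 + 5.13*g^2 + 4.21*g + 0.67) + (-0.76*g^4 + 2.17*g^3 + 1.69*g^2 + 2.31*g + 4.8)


(1) = 8*t^4 - t^3 - 6*t^2 - 5*t - 6
(2) = -12*j - 2
(3) = -4.1552*m^4 + 13.656*m^3 - 8.4718*m^2 + 14.3295*m - 20.5707
(4) = k^3/3 - k^2/9 + 22*k/9 - 28/3
(5) = -0.76*g^4 + 2.81*g^3 + 6.82*g^2 + 6.52*g + 5.47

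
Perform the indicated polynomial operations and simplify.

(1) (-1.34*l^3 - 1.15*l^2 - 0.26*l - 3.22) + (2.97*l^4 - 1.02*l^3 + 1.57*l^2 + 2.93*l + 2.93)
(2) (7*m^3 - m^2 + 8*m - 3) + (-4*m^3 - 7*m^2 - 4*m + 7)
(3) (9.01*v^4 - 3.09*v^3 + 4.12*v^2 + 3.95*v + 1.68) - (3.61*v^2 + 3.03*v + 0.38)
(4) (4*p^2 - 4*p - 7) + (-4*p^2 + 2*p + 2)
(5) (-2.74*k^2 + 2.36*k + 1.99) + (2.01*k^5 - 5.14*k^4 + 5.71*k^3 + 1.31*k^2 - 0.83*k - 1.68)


(1) = 2.97*l^4 - 2.36*l^3 + 0.42*l^2 + 2.67*l - 0.29
(2) = 3*m^3 - 8*m^2 + 4*m + 4
(3) = 9.01*v^4 - 3.09*v^3 + 0.51*v^2 + 0.92*v + 1.3
(4) = -2*p - 5
(5) = 2.01*k^5 - 5.14*k^4 + 5.71*k^3 - 1.43*k^2 + 1.53*k + 0.31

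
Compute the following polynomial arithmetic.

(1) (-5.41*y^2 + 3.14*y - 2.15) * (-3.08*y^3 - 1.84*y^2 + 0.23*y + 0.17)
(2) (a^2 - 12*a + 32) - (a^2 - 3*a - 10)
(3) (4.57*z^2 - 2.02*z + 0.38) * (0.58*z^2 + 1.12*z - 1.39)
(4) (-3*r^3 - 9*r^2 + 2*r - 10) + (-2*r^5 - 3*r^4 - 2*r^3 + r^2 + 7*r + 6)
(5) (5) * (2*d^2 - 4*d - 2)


(1) = 16.6628*y^5 + 0.2832*y^4 - 0.3999*y^3 + 3.7585*y^2 + 0.0393*y - 0.3655
(2) = 42 - 9*a
(3) = 2.6506*z^4 + 3.9468*z^3 - 8.3943*z^2 + 3.2334*z - 0.5282
(4) = -2*r^5 - 3*r^4 - 5*r^3 - 8*r^2 + 9*r - 4
(5) = 10*d^2 - 20*d - 10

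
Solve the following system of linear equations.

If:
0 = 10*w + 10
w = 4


Then:
No Solution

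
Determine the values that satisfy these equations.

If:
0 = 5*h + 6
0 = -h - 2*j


Then:
h = -6/5
j = 3/5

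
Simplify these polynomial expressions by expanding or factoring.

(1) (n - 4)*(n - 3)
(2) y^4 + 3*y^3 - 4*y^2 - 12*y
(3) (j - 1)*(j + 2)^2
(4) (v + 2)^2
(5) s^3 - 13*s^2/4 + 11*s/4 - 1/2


(1) = n^2 - 7*n + 12
(2) = y*(y - 2)*(y + 2)*(y + 3)
(3) = j^3 + 3*j^2 - 4
(4) = v^2 + 4*v + 4
(5) = (s - 2)*(s - 1)*(s - 1/4)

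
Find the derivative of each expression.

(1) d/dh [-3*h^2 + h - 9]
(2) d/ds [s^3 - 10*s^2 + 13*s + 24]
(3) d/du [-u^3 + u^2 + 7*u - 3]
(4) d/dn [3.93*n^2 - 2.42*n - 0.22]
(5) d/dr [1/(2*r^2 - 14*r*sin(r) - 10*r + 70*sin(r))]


(1) = 1 - 6*h
(2) = 3*s^2 - 20*s + 13
(3) = -3*u^2 + 2*u + 7
(4) = 7.86*n - 2.42
(5) = (7*r*cos(r) - 2*r + 7*sin(r) - 35*cos(r) + 5)/(2*(r - 5)^2*(r - 7*sin(r))^2)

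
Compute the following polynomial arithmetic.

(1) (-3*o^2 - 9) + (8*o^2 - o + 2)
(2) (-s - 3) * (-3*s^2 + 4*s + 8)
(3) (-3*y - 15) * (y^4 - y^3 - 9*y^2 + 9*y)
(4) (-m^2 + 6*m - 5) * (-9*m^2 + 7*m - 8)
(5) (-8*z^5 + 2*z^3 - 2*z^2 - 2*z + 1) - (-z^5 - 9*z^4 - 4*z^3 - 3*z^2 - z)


(1) = 5*o^2 - o - 7
(2) = 3*s^3 + 5*s^2 - 20*s - 24
(3) = -3*y^5 - 12*y^4 + 42*y^3 + 108*y^2 - 135*y
(4) = 9*m^4 - 61*m^3 + 95*m^2 - 83*m + 40
(5) = -7*z^5 + 9*z^4 + 6*z^3 + z^2 - z + 1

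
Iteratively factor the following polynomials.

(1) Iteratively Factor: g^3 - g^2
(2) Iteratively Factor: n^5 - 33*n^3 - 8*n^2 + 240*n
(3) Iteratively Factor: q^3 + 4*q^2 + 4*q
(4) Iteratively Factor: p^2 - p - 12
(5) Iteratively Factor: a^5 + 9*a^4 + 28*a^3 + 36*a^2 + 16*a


(1) = (g)*(g^2 - g) = g^2*(g - 1)
(2) = (n)*(n^4 - 33*n^2 - 8*n + 240) = n*(n - 5)*(n^3 + 5*n^2 - 8*n - 48) = n*(n - 5)*(n + 4)*(n^2 + n - 12) = n*(n - 5)*(n + 4)^2*(n - 3)
(3) = (q + 2)*(q^2 + 2*q) = (q + 2)^2*(q)
(4) = (p + 3)*(p - 4)
(5) = (a)*(a^4 + 9*a^3 + 28*a^2 + 36*a + 16) = a*(a + 4)*(a^3 + 5*a^2 + 8*a + 4) = a*(a + 2)*(a + 4)*(a^2 + 3*a + 2) = a*(a + 2)^2*(a + 4)*(a + 1)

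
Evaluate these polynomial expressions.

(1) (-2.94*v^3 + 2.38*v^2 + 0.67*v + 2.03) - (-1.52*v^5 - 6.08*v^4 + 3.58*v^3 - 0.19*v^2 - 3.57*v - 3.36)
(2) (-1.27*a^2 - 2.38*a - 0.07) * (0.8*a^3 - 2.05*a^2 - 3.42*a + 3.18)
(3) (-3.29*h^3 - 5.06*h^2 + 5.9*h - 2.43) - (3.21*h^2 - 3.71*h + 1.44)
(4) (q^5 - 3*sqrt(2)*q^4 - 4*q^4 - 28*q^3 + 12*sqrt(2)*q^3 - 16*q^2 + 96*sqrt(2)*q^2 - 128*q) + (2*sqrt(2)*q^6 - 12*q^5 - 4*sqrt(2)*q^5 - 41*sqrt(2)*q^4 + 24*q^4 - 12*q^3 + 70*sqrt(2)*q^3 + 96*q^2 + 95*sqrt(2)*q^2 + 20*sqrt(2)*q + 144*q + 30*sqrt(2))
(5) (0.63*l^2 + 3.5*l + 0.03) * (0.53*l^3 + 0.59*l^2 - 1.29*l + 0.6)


(1) = 1.52*v^5 + 6.08*v^4 - 6.52*v^3 + 2.57*v^2 + 4.24*v + 5.39
(2) = -1.016*a^5 + 0.6995*a^4 + 9.1664*a^3 + 4.2445*a^2 - 7.329*a - 0.2226
(3) = -3.29*h^3 - 8.27*h^2 + 9.61*h - 3.87
(4) = 2*sqrt(2)*q^6 - 11*q^5 - 4*sqrt(2)*q^5 - 44*sqrt(2)*q^4 + 20*q^4 - 40*q^3 + 82*sqrt(2)*q^3 + 80*q^2 + 191*sqrt(2)*q^2 + 16*q + 20*sqrt(2)*q + 30*sqrt(2)
(5) = 0.3339*l^5 + 2.2267*l^4 + 1.2682*l^3 - 4.1193*l^2 + 2.0613*l + 0.018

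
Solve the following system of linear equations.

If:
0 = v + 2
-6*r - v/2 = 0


Then:
r = 1/6
v = -2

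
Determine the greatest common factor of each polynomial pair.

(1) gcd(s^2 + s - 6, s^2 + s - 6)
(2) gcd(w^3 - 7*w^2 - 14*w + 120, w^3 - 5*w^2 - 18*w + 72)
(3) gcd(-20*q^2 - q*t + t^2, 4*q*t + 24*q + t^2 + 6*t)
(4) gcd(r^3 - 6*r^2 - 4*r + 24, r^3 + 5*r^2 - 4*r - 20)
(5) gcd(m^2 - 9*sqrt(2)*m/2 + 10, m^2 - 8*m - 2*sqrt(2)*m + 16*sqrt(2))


(1) = s^2 + s - 6
(2) = w^2 - 2*w - 24
(3) = 4*q + t
(4) = r^2 - 4
(5) = gcd((m - 5*sqrt(2)/2)*(m - 2*sqrt(2)), (m - 8)*(m - 2*sqrt(2))) = m - 2*sqrt(2)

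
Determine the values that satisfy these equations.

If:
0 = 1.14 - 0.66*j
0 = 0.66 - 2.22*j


Then:
No Solution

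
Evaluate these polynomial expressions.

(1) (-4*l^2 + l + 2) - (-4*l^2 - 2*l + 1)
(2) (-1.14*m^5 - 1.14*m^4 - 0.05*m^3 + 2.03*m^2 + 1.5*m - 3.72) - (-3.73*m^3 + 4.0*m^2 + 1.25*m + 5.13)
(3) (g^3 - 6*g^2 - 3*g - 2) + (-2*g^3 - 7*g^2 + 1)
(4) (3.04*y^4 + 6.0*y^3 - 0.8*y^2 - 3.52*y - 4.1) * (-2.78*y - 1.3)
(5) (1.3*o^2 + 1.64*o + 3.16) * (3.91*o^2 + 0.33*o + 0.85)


(1) = 3*l + 1
(2) = -1.14*m^5 - 1.14*m^4 + 3.68*m^3 - 1.97*m^2 + 0.25*m - 8.85
(3) = -g^3 - 13*g^2 - 3*g - 1
(4) = -8.4512*y^5 - 20.632*y^4 - 5.576*y^3 + 10.8256*y^2 + 15.974*y + 5.33
(5) = 5.083*o^4 + 6.8414*o^3 + 14.0018*o^2 + 2.4368*o + 2.686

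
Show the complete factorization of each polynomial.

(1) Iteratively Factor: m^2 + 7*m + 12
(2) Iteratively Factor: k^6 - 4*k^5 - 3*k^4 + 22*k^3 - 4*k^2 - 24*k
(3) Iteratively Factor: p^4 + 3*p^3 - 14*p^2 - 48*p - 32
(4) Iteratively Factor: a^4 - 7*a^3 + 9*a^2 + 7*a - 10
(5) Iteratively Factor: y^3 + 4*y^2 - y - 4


(1) = (m + 3)*(m + 4)
(2) = (k + 1)*(k^5 - 5*k^4 + 2*k^3 + 20*k^2 - 24*k) = (k - 3)*(k + 1)*(k^4 - 2*k^3 - 4*k^2 + 8*k) = k*(k - 3)*(k + 1)*(k^3 - 2*k^2 - 4*k + 8) = k*(k - 3)*(k - 2)*(k + 1)*(k^2 - 4) = k*(k - 3)*(k - 2)*(k + 1)*(k + 2)*(k - 2)
(3) = (p + 4)*(p^3 - p^2 - 10*p - 8) = (p + 1)*(p + 4)*(p^2 - 2*p - 8) = (p - 4)*(p + 1)*(p + 4)*(p + 2)
(4) = (a - 1)*(a^3 - 6*a^2 + 3*a + 10) = (a - 2)*(a - 1)*(a^2 - 4*a - 5) = (a - 5)*(a - 2)*(a - 1)*(a + 1)
(5) = (y - 1)*(y^2 + 5*y + 4) = (y - 1)*(y + 1)*(y + 4)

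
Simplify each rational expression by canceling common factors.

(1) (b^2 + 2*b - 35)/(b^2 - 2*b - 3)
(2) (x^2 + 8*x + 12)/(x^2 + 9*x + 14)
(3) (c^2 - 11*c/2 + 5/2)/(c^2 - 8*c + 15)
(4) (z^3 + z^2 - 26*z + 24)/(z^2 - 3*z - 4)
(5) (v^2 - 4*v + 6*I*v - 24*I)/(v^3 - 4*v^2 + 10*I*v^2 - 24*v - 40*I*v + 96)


(1) = (b^2 + 2*b - 35)/(b^2 - 2*b - 3)
(2) = (x + 6)/(x + 7)
(3) = (2*c - 1)/(2*c - 6)
(4) = (z^2 + 5*z - 6)/(z + 1)
(5) = 1/(v + 4*I)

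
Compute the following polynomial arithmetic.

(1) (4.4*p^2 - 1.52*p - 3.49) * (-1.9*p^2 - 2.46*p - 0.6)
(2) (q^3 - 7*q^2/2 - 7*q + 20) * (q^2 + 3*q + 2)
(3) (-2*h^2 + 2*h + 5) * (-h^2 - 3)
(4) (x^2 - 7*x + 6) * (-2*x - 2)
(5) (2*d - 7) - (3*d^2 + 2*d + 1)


(1) = -8.36*p^4 - 7.936*p^3 + 7.7302*p^2 + 9.4974*p + 2.094
(2) = q^5 - q^4/2 - 31*q^3/2 - 8*q^2 + 46*q + 40
(3) = 2*h^4 - 2*h^3 + h^2 - 6*h - 15
(4) = -2*x^3 + 12*x^2 + 2*x - 12
(5) = -3*d^2 - 8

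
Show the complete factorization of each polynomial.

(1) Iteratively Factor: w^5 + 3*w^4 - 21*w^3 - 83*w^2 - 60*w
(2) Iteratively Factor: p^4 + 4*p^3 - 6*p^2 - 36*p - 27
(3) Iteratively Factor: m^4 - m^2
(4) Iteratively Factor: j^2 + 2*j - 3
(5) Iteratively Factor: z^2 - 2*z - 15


(1) = (w + 4)*(w^4 - w^3 - 17*w^2 - 15*w) = (w + 1)*(w + 4)*(w^3 - 2*w^2 - 15*w) = (w + 1)*(w + 3)*(w + 4)*(w^2 - 5*w) = (w - 5)*(w + 1)*(w + 3)*(w + 4)*(w)
(2) = (p + 1)*(p^3 + 3*p^2 - 9*p - 27) = (p + 1)*(p + 3)*(p^2 - 9) = (p + 1)*(p + 3)^2*(p - 3)
(3) = (m - 1)*(m^3 + m^2) = (m - 1)*(m + 1)*(m^2) = m*(m - 1)*(m + 1)*(m)
(4) = (j + 3)*(j - 1)
(5) = (z + 3)*(z - 5)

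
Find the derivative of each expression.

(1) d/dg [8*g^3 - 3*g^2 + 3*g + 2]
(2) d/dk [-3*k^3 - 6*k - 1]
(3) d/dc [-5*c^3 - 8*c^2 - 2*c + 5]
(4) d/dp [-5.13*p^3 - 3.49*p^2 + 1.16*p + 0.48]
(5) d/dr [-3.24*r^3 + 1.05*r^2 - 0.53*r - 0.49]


(1) = 24*g^2 - 6*g + 3
(2) = -9*k^2 - 6
(3) = -15*c^2 - 16*c - 2
(4) = -15.39*p^2 - 6.98*p + 1.16
(5) = -9.72*r^2 + 2.1*r - 0.53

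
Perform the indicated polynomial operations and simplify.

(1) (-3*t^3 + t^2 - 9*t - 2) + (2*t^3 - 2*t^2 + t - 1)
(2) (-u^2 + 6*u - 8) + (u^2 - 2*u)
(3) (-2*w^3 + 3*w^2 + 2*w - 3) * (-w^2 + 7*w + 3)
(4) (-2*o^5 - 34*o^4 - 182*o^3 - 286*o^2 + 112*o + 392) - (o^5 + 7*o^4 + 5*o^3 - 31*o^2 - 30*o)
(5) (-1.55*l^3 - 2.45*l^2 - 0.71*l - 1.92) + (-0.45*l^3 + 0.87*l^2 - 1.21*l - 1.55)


(1) = -t^3 - t^2 - 8*t - 3
(2) = 4*u - 8
(3) = 2*w^5 - 17*w^4 + 13*w^3 + 26*w^2 - 15*w - 9
(4) = -3*o^5 - 41*o^4 - 187*o^3 - 255*o^2 + 142*o + 392
(5) = -2.0*l^3 - 1.58*l^2 - 1.92*l - 3.47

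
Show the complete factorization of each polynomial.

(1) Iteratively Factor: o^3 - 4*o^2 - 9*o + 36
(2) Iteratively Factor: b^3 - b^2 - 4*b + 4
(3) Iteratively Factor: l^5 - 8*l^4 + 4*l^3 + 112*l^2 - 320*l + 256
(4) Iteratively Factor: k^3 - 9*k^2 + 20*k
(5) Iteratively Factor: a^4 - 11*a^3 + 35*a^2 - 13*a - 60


(1) = (o - 3)*(o^2 - o - 12) = (o - 4)*(o - 3)*(o + 3)
(2) = (b - 2)*(b^2 + b - 2) = (b - 2)*(b - 1)*(b + 2)
(3) = (l - 4)*(l^4 - 4*l^3 - 12*l^2 + 64*l - 64) = (l - 4)*(l - 2)*(l^3 - 2*l^2 - 16*l + 32) = (l - 4)*(l - 2)^2*(l^2 - 16) = (l - 4)^2*(l - 2)^2*(l + 4)
(4) = (k - 5)*(k^2 - 4*k) = (k - 5)*(k - 4)*(k)
(5) = (a + 1)*(a^3 - 12*a^2 + 47*a - 60) = (a - 3)*(a + 1)*(a^2 - 9*a + 20) = (a - 5)*(a - 3)*(a + 1)*(a - 4)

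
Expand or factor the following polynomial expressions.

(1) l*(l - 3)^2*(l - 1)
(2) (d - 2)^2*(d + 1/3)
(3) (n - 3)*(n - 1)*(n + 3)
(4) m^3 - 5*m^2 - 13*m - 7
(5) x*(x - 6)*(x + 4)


(1) = l^4 - 7*l^3 + 15*l^2 - 9*l
(2) = d^3 - 11*d^2/3 + 8*d/3 + 4/3
(3) = n^3 - n^2 - 9*n + 9
(4) = (m - 7)*(m + 1)^2
(5) = x^3 - 2*x^2 - 24*x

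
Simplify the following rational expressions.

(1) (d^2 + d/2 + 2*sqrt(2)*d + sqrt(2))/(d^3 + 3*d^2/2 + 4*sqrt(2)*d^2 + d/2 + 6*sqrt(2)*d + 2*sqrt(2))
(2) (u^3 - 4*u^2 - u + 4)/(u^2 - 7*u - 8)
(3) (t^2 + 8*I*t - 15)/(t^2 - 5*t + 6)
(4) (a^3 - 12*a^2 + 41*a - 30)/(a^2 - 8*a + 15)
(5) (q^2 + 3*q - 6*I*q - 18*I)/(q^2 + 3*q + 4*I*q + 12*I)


(1) = (4*d + 8*sqrt(2))/(4*d^2 + d*(4 + 16*sqrt(2)) + 16*sqrt(2))
(2) = (u^2 - 5*u + 4)/(u - 8)
(3) = (t^2 + 8*I*t - 15)/(t^2 - 5*t + 6)
(4) = (a^2 - 7*a + 6)/(a - 3)
(5) = (q - 6*I)/(q + 4*I)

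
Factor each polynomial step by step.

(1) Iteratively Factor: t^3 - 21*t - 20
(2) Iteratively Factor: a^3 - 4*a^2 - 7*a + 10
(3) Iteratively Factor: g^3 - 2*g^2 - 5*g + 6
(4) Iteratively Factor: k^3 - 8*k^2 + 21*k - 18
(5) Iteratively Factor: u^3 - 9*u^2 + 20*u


(1) = (t - 5)*(t^2 + 5*t + 4) = (t - 5)*(t + 1)*(t + 4)
(2) = (a - 5)*(a^2 + a - 2) = (a - 5)*(a - 1)*(a + 2)
(3) = (g - 1)*(g^2 - g - 6) = (g - 3)*(g - 1)*(g + 2)
(4) = (k - 3)*(k^2 - 5*k + 6) = (k - 3)*(k - 2)*(k - 3)
(5) = (u)*(u^2 - 9*u + 20) = u*(u - 5)*(u - 4)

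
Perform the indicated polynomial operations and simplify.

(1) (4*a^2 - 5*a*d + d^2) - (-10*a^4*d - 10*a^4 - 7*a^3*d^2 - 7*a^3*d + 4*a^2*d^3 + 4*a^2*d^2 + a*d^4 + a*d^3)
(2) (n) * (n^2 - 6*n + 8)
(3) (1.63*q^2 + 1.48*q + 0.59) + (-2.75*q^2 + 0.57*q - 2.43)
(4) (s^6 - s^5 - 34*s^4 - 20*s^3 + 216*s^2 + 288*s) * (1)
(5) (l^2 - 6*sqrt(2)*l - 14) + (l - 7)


(1) = 10*a^4*d + 10*a^4 + 7*a^3*d^2 + 7*a^3*d - 4*a^2*d^3 - 4*a^2*d^2 + 4*a^2 - a*d^4 - a*d^3 - 5*a*d + d^2
(2) = n^3 - 6*n^2 + 8*n
(3) = -1.12*q^2 + 2.05*q - 1.84
(4) = s^6 - s^5 - 34*s^4 - 20*s^3 + 216*s^2 + 288*s
(5) = l^2 - 6*sqrt(2)*l + l - 21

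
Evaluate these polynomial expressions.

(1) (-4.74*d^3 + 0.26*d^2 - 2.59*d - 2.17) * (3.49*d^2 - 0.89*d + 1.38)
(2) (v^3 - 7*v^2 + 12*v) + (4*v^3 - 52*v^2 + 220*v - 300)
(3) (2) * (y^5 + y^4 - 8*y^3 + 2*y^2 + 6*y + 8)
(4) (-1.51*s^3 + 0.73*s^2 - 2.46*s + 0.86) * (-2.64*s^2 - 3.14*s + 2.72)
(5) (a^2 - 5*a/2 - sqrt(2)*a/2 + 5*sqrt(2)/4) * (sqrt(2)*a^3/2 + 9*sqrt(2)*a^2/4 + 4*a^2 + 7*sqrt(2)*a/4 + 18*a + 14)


(1) = -16.5426*d^5 + 5.126*d^4 - 15.8117*d^3 - 4.9094*d^2 - 1.6429*d - 2.9946
(2) = 5*v^3 - 59*v^2 + 232*v - 300
(3) = 2*y^5 + 2*y^4 - 16*y^3 + 4*y^2 + 12*y + 16
(4) = 3.9864*s^5 + 2.8142*s^4 + 0.095*s^3 + 7.4396*s^2 - 9.3916*s + 2.3392
(5) = sqrt(2)*a^5/2 + sqrt(2)*a^4 + 7*a^4/2 - 47*sqrt(2)*a^3/8 + 7*a^3 - 217*a^2/8 - 67*sqrt(2)*a^2/8 - 245*a/8 + 31*sqrt(2)*a/2 + 35*sqrt(2)/2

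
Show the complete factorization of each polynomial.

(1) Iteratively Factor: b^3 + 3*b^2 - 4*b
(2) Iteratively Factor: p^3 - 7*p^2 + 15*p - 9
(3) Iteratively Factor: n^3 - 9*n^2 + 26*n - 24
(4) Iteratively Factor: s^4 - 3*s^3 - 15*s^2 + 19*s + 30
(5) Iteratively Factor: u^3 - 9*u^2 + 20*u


(1) = (b + 4)*(b^2 - b) = (b - 1)*(b + 4)*(b)
(2) = (p - 1)*(p^2 - 6*p + 9) = (p - 3)*(p - 1)*(p - 3)
(3) = (n - 4)*(n^2 - 5*n + 6) = (n - 4)*(n - 2)*(n - 3)
(4) = (s - 2)*(s^3 - s^2 - 17*s - 15) = (s - 5)*(s - 2)*(s^2 + 4*s + 3) = (s - 5)*(s - 2)*(s + 3)*(s + 1)
(5) = (u)*(u^2 - 9*u + 20) = u*(u - 4)*(u - 5)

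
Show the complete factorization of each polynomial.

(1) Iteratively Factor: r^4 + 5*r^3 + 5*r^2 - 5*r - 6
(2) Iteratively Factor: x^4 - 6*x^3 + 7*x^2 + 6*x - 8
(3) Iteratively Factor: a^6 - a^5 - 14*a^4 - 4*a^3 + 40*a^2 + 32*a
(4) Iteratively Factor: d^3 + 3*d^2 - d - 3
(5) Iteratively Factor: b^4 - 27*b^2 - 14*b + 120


(1) = (r + 1)*(r^3 + 4*r^2 + r - 6) = (r - 1)*(r + 1)*(r^2 + 5*r + 6) = (r - 1)*(r + 1)*(r + 2)*(r + 3)
(2) = (x - 4)*(x^3 - 2*x^2 - x + 2) = (x - 4)*(x + 1)*(x^2 - 3*x + 2) = (x - 4)*(x - 1)*(x + 1)*(x - 2)
(3) = (a + 1)*(a^5 - 2*a^4 - 12*a^3 + 8*a^2 + 32*a) = (a + 1)*(a + 2)*(a^4 - 4*a^3 - 4*a^2 + 16*a) = (a + 1)*(a + 2)^2*(a^3 - 6*a^2 + 8*a) = a*(a + 1)*(a + 2)^2*(a^2 - 6*a + 8) = a*(a - 4)*(a + 1)*(a + 2)^2*(a - 2)
(4) = (d - 1)*(d^2 + 4*d + 3) = (d - 1)*(d + 1)*(d + 3)
(5) = (b - 5)*(b^3 + 5*b^2 - 2*b - 24) = (b - 5)*(b - 2)*(b^2 + 7*b + 12) = (b - 5)*(b - 2)*(b + 3)*(b + 4)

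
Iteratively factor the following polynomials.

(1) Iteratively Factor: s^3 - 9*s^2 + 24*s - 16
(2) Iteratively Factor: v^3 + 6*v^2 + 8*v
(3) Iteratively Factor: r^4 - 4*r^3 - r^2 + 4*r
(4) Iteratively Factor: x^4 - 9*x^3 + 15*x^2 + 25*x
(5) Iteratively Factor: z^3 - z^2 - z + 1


(1) = (s - 4)*(s^2 - 5*s + 4) = (s - 4)^2*(s - 1)
(2) = (v)*(v^2 + 6*v + 8) = v*(v + 2)*(v + 4)
(3) = (r - 4)*(r^3 - r) = (r - 4)*(r - 1)*(r^2 + r) = r*(r - 4)*(r - 1)*(r + 1)
(4) = (x - 5)*(x^3 - 4*x^2 - 5*x) = (x - 5)^2*(x^2 + x) = x*(x - 5)^2*(x + 1)
(5) = (z - 1)*(z^2 - 1) = (z - 1)^2*(z + 1)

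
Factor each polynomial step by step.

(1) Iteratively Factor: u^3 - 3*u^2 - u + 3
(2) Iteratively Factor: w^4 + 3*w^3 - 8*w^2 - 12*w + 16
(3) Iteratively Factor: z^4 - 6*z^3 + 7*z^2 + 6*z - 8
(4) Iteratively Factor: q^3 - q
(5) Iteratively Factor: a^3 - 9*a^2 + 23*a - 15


(1) = (u + 1)*(u^2 - 4*u + 3) = (u - 1)*(u + 1)*(u - 3)
(2) = (w + 2)*(w^3 + w^2 - 10*w + 8) = (w - 2)*(w + 2)*(w^2 + 3*w - 4) = (w - 2)*(w + 2)*(w + 4)*(w - 1)
(3) = (z - 2)*(z^3 - 4*z^2 - z + 4) = (z - 4)*(z - 2)*(z^2 - 1) = (z - 4)*(z - 2)*(z + 1)*(z - 1)
(4) = (q + 1)*(q^2 - q) = (q - 1)*(q + 1)*(q)
(5) = (a - 3)*(a^2 - 6*a + 5) = (a - 3)*(a - 1)*(a - 5)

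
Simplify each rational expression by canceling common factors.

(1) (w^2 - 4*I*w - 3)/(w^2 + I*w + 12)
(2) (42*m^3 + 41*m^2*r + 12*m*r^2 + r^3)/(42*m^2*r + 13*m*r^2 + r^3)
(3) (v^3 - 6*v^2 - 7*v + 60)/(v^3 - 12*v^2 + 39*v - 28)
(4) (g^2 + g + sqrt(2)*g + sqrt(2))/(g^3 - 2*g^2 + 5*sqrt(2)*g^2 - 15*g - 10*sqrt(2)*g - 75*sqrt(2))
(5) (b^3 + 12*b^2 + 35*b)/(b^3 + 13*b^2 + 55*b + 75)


(1) = (w - I)/(w + 4*I)
(2) = (6*m^2 + 5*m*r + r^2)/(6*m*r + r^2)
(3) = (v^2 - 2*v - 15)/(v^2 - 8*v + 7)
(4) = (g^2 + g*(1 + sqrt(2)) + sqrt(2))/(g^3 + g^2*(-2 + 5*sqrt(2)) + g*(-15 - 10*sqrt(2)) - 75*sqrt(2))
(5) = (b^2 + 7*b)/(b^2 + 8*b + 15)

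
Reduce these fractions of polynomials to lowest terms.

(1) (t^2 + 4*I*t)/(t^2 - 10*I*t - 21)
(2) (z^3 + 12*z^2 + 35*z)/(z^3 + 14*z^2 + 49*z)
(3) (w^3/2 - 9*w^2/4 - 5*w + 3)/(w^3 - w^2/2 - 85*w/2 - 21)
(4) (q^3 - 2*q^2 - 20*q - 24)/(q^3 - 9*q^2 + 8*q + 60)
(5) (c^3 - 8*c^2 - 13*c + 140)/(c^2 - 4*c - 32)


(1) = (t^2 + 4*I*t)/(t^2 - 10*I*t - 21)
(2) = (z + 5)/(z + 7)
(3) = (2*w^3 - 9*w^2 - 20*w + 12)/(4*w^3 - 2*w^2 - 170*w - 84)
(4) = (q + 2)/(q - 5)
(5) = (c^2 - 12*c + 35)/(c - 8)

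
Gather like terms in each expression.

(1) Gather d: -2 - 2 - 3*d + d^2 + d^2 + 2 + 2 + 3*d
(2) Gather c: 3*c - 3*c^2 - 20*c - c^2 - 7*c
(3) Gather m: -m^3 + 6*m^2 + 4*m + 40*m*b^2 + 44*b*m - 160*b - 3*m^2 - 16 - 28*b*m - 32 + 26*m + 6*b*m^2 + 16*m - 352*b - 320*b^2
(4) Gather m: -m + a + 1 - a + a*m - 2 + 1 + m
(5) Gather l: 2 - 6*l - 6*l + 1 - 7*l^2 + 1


(1) = 2*d^2
(2) = -4*c^2 - 24*c
(3) = -320*b^2 - 512*b - m^3 + m^2*(6*b + 3) + m*(40*b^2 + 16*b + 46) - 48
(4) = a*m
(5) = -7*l^2 - 12*l + 4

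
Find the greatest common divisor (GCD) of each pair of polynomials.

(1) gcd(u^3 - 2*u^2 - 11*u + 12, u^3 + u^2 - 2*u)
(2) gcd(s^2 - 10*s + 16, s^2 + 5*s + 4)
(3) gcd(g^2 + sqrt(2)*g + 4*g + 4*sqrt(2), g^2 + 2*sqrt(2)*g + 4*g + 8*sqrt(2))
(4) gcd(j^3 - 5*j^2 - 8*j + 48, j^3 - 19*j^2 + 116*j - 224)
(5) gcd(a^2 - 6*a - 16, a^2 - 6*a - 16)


(1) = gcd((u - 4)*(u - 1)*(u + 3), u*(u - 1)*(u + 2)) = u - 1
(2) = gcd((s - 8)*(s - 2), (s + 1)*(s + 4)) = 1
(3) = gcd((g + 4)*(g + sqrt(2)), (g + 4)*(g + 2*sqrt(2))) = g + 4
(4) = gcd((j - 4)^2*(j + 3), (j - 8)*(j - 7)*(j - 4)) = j - 4
(5) = gcd((a - 8)*(a + 2), (a - 8)*(a + 2)) = a^2 - 6*a - 16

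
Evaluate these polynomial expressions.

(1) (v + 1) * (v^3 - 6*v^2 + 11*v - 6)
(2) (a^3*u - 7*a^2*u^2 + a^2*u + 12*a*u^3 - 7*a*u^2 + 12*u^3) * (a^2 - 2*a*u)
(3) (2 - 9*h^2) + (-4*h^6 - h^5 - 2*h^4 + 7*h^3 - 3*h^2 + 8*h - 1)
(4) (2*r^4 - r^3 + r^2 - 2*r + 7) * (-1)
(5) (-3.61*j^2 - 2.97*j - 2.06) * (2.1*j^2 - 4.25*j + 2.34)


(1) = v^4 - 5*v^3 + 5*v^2 + 5*v - 6
(2) = a^5*u - 9*a^4*u^2 + a^4*u + 26*a^3*u^3 - 9*a^3*u^2 - 24*a^2*u^4 + 26*a^2*u^3 - 24*a*u^4
(3) = -4*h^6 - h^5 - 2*h^4 + 7*h^3 - 12*h^2 + 8*h + 1
(4) = -2*r^4 + r^3 - r^2 + 2*r - 7
(5) = -7.581*j^4 + 9.1055*j^3 - 0.1509*j^2 + 1.8052*j - 4.8204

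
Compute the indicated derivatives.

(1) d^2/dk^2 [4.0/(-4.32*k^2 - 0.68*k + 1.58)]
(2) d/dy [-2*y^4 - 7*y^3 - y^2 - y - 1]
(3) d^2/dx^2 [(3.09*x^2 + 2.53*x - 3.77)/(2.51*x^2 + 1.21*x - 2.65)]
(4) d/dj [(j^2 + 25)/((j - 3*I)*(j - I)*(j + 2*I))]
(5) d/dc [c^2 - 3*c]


(1) = (149.2992*k^2 + 23.5008*k - 4.0*(8.64*k + 0.68)*(17.28*k + 1.36) - 54.6048)/(4.32*k^2 + 0.68*k - 1.58)^3
(2) = -8*y^3 - 21*y^2 - 2*y - 1
(3) = (13.109228*x^3 - 19.189452*x^2 + 32.270568*x - 1.567684)/(15.813251*x^6 + 22.869363*x^5 - 39.061122*x^4 - 46.518329*x^3 + 41.23983*x^2 + 25.491675*x - 18.609625)
(4) = (-j^4 - 70*j^2 + 88*I*j - 125)/(j^6 - 4*I*j^5 + 6*j^4 - 32*I*j^3 + j^2 - 60*I*j - 36)
(5) = 2*c - 3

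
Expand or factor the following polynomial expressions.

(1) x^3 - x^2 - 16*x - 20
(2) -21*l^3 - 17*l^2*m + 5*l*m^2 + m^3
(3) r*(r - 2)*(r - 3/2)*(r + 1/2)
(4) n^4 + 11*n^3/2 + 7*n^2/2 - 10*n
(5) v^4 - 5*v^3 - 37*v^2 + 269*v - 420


(1) = (x - 5)*(x + 2)^2
(2) = (-3*l + m)*(l + m)*(7*l + m)
(3) = r^4 - 3*r^3 + 5*r^2/4 + 3*r/2
(4) = n*(n - 1)*(n + 5/2)*(n + 4)
(5) = (v - 5)*(v - 4)*(v - 3)*(v + 7)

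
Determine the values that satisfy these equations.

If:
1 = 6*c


Then:
c = 1/6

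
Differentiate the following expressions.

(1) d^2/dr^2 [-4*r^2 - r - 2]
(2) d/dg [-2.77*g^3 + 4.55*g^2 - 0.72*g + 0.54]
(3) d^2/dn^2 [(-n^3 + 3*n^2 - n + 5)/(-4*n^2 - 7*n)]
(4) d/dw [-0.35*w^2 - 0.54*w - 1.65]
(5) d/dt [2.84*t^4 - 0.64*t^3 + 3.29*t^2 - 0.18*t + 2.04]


(1) = -8
(2) = -8.31*g^2 + 9.1*g - 0.72
(3) = 2*(149*n^3 - 240*n^2 - 420*n - 245)/(n^3*(64*n^3 + 336*n^2 + 588*n + 343))
(4) = -0.7*w - 0.54
(5) = 11.36*t^3 - 1.92*t^2 + 6.58*t - 0.18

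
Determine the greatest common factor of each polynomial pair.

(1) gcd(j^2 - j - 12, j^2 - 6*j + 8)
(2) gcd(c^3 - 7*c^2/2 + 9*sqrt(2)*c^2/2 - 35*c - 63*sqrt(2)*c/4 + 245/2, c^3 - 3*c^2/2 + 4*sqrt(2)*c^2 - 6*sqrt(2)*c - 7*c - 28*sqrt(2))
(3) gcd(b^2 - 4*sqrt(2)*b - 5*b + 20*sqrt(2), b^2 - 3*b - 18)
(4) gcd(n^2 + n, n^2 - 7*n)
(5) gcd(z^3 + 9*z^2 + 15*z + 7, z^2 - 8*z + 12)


(1) = gcd((j - 4)*(j + 3), (j - 4)*(j - 2)) = j - 4
(2) = gcd((c - 7/2)*(c - 5*sqrt(2)/2)*(c + 7*sqrt(2)), (c - 7/2)*(c + 2)*(c + 4*sqrt(2))) = c - 7/2
(3) = gcd((b - 5)*(b - 4*sqrt(2)), (b - 6)*(b + 3)) = 1
(4) = gcd(n*(n + 1), n*(n - 7)) = n
(5) = 1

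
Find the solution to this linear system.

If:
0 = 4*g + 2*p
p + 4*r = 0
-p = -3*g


Then:
g = 0
p = 0
r = 0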